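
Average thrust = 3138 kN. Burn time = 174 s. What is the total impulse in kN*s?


It = 3138 * 174 = 546012 kN*s

546012 kN*s


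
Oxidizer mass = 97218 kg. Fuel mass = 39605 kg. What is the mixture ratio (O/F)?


MR = 97218 / 39605 = 2.45

2.45


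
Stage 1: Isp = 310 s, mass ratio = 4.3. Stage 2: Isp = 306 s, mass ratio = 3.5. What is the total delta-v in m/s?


dV1 = 310 * 9.81 * ln(4.3) = 4435.8 m/s
dV2 = 306 * 9.81 * ln(3.5) = 3760.6 m/s
Total dV = 4435.8 + 3760.6 = 8196.4 m/s ~ 8196 m/s

8196 m/s


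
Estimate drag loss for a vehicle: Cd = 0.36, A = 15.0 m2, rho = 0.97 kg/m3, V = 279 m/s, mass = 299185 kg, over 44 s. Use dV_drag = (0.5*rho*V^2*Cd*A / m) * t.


D = 0.5 * 0.97 * 279^2 * 0.36 * 15.0 = 203865.58 N
a = 203865.58 / 299185 = 0.6814 m/s2
dV = 0.6814 * 44 = 30.0 m/s

30.0 m/s


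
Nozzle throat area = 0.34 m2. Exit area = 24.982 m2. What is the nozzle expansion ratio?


AR = 24.982 / 0.34 = 73.5

73.5


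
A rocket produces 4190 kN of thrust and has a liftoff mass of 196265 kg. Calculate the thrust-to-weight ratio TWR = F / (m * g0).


TWR = 4190000 / (196265 * 9.81) = 2.18

2.18


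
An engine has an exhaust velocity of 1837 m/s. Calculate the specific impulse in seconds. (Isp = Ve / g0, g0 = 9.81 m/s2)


Isp = Ve / g0 = 1837 / 9.81 = 187.3 s

187.3 s


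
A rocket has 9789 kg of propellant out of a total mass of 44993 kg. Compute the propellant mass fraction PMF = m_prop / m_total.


PMF = 9789 / 44993 = 0.218

0.218


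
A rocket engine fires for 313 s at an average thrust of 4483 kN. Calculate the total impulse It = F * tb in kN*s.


It = 4483 * 313 = 1403179 kN*s

1403179 kN*s


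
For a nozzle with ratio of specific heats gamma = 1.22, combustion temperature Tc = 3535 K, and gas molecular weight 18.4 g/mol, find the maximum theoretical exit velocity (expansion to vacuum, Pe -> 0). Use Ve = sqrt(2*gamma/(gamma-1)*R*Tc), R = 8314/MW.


R = 8314 / 18.4 = 451.85 J/(kg.K)
Ve = sqrt(2 * 1.22 / (1.22 - 1) * 451.85 * 3535) = 4209 m/s

4209 m/s


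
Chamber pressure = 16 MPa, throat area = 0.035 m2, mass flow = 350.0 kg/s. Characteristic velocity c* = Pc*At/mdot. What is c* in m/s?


c* = 16e6 * 0.035 / 350.0 = 1600 m/s

1600 m/s


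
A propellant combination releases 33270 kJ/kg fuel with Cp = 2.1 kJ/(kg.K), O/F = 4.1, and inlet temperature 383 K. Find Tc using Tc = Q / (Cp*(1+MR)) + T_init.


Tc = 33270 / (2.1 * (1 + 4.1)) + 383 = 3489 K

3489 K


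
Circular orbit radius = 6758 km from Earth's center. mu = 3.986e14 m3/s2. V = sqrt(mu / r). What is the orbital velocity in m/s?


V = sqrt(3.986e14 / 6758000) = 7680 m/s

7680 m/s


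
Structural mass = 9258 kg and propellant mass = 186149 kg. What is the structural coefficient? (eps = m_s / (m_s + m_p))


eps = 9258 / (9258 + 186149) = 0.0474

0.0474


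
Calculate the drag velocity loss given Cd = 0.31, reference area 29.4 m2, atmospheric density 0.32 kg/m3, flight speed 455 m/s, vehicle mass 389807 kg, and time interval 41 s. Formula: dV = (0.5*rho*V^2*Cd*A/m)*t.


D = 0.5 * 0.32 * 455^2 * 0.31 * 29.4 = 301892.14 N
a = 301892.14 / 389807 = 0.7745 m/s2
dV = 0.7745 * 41 = 31.8 m/s

31.8 m/s


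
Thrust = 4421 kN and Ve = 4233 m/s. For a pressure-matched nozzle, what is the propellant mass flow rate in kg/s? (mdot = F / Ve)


mdot = F / Ve = 4421000 / 4233 = 1044.4 kg/s

1044.4 kg/s


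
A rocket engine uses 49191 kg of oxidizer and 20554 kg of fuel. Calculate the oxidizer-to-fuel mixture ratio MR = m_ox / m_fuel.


MR = 49191 / 20554 = 2.39

2.39


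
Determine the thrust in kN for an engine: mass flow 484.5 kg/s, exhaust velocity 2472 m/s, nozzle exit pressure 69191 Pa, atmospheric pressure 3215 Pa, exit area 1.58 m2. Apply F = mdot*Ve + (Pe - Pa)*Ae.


F = 484.5 * 2472 + (69191 - 3215) * 1.58 = 1.3019e+06 N = 1301.9 kN

1301.9 kN


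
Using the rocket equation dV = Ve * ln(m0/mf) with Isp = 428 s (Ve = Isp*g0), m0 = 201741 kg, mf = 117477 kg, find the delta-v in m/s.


Ve = 428 * 9.81 = 4198.68 m/s
dV = 4198.68 * ln(201741/117477) = 2270 m/s

2270 m/s


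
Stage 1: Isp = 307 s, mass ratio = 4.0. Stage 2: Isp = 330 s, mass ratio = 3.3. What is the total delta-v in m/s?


dV1 = 307 * 9.81 * ln(4.0) = 4175.1 m/s
dV2 = 330 * 9.81 * ln(3.3) = 3865.1 m/s
Total dV = 4175.1 + 3865.1 = 8040.2 m/s ~ 8040 m/s

8040 m/s


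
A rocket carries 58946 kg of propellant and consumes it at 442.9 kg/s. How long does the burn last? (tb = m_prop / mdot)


tb = 58946 / 442.9 = 133.1 s

133.1 s


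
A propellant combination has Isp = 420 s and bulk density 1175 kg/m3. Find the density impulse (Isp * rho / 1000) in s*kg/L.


rho*Isp = 420 * 1175 / 1000 = 494 s*kg/L

494 s*kg/L


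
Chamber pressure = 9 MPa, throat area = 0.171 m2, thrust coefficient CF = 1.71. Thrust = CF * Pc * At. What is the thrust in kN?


F = 1.71 * 9e6 * 0.171 = 2.6317e+06 N = 2631.7 kN

2631.7 kN


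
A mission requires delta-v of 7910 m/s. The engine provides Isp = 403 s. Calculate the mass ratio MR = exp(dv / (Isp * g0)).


Ve = 403 * 9.81 = 3953.43 m/s
MR = exp(7910 / 3953.43) = 7.395

7.395


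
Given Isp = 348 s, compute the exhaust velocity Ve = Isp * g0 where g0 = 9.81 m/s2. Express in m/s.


Ve = Isp * g0 = 348 * 9.81 = 3413.9 m/s

3413.9 m/s


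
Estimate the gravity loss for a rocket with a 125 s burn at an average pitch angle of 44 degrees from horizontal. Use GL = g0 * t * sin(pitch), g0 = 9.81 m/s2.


GL = 9.81 * 125 * sin(44 deg) = 852 m/s

852 m/s


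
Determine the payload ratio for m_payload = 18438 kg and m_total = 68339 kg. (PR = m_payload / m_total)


PR = 18438 / 68339 = 0.2698

0.2698


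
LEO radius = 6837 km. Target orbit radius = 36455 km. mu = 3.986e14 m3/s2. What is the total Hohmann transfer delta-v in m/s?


V1 = sqrt(mu/r1) = 7635.47 m/s
dV1 = V1*(sqrt(2*r2/(r1+r2)) - 1) = 2273.43 m/s
V2 = sqrt(mu/r2) = 3306.66 m/s
dV2 = V2*(1 - sqrt(2*r1/(r1+r2))) = 1448.29 m/s
Total dV = 3722 m/s

3722 m/s


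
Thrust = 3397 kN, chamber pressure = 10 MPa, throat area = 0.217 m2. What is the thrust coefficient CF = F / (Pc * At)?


CF = 3397000 / (10e6 * 0.217) = 1.57

1.57


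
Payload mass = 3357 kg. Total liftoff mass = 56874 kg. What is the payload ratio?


PR = 3357 / 56874 = 0.059

0.059


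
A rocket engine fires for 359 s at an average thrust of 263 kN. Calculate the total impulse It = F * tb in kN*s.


It = 263 * 359 = 94417 kN*s

94417 kN*s


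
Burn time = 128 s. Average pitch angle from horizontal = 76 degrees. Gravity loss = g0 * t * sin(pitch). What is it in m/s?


GL = 9.81 * 128 * sin(76 deg) = 1218 m/s

1218 m/s


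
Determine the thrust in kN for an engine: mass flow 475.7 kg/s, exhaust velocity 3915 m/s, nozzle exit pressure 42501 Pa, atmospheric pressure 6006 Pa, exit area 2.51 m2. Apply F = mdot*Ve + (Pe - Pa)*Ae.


F = 475.7 * 3915 + (42501 - 6006) * 2.51 = 1.9540e+06 N = 1954.0 kN

1954.0 kN


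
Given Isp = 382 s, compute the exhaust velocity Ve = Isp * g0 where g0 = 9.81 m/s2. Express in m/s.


Ve = Isp * g0 = 382 * 9.81 = 3747.4 m/s

3747.4 m/s


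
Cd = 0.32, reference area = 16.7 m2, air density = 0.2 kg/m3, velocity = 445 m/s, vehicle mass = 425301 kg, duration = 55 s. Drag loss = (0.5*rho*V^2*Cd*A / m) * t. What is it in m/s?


D = 0.5 * 0.2 * 445^2 * 0.32 * 16.7 = 105824.56 N
a = 105824.56 / 425301 = 0.2488 m/s2
dV = 0.2488 * 55 = 13.7 m/s

13.7 m/s


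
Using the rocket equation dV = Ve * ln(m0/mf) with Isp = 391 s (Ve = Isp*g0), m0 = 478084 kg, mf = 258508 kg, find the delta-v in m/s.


Ve = 391 * 9.81 = 3835.71 m/s
dV = 3835.71 * ln(478084/258508) = 2358 m/s

2358 m/s


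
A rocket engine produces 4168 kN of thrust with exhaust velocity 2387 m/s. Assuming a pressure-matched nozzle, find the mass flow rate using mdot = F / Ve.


mdot = F / Ve = 4168000 / 2387 = 1746.1 kg/s

1746.1 kg/s


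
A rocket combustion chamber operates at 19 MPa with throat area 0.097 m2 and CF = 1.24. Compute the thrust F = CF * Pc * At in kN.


F = 1.24 * 19e6 * 0.097 = 2.2853e+06 N = 2285.3 kN

2285.3 kN


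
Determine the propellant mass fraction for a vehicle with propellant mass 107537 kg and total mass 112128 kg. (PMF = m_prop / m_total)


PMF = 107537 / 112128 = 0.959

0.959


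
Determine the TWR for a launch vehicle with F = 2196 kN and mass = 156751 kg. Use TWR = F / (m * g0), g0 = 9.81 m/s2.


TWR = 2196000 / (156751 * 9.81) = 1.43

1.43


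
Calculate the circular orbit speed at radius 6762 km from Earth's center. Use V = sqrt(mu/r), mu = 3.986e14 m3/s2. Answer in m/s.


V = sqrt(3.986e14 / 6762000) = 7678 m/s

7678 m/s


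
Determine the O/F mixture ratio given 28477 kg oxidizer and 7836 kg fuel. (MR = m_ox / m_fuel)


MR = 28477 / 7836 = 3.63

3.63


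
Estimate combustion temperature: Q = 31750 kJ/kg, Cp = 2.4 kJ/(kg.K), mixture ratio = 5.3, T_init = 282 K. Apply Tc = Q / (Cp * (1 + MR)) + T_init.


Tc = 31750 / (2.4 * (1 + 5.3)) + 282 = 2382 K

2382 K


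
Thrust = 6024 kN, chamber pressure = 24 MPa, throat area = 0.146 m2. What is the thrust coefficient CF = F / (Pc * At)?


CF = 6024000 / (24e6 * 0.146) = 1.72

1.72


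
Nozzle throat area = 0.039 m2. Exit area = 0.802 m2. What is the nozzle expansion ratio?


AR = 0.802 / 0.039 = 20.6

20.6


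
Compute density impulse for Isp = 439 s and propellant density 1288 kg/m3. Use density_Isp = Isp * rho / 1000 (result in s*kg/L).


rho*Isp = 439 * 1288 / 1000 = 565 s*kg/L

565 s*kg/L


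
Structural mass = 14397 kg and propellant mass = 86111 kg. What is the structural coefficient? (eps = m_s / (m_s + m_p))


eps = 14397 / (14397 + 86111) = 0.1432

0.1432


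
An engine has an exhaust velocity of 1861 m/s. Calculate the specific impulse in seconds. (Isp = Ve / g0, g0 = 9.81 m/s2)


Isp = Ve / g0 = 1861 / 9.81 = 189.7 s

189.7 s


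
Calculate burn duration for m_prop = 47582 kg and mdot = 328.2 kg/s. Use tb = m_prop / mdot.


tb = 47582 / 328.2 = 145.0 s

145.0 s


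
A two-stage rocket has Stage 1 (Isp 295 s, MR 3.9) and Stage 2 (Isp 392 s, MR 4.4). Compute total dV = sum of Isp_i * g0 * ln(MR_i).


dV1 = 295 * 9.81 * ln(3.9) = 3938.6 m/s
dV2 = 392 * 9.81 * ln(4.4) = 5697.5 m/s
Total dV = 3938.6 + 5697.5 = 9636.1 m/s ~ 9636 m/s

9636 m/s


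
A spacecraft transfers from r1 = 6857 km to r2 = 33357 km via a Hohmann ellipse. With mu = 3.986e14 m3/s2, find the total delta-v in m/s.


V1 = sqrt(mu/r1) = 7624.33 m/s
dV1 = V1*(sqrt(2*r2/(r1+r2)) - 1) = 2195.9 m/s
V2 = sqrt(mu/r2) = 3456.81 m/s
dV2 = V2*(1 - sqrt(2*r1/(r1+r2))) = 1438.12 m/s
Total dV = 3634 m/s

3634 m/s


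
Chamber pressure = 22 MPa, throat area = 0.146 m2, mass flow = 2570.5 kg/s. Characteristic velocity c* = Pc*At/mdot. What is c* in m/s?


c* = 22e6 * 0.146 / 2570.5 = 1250 m/s

1250 m/s


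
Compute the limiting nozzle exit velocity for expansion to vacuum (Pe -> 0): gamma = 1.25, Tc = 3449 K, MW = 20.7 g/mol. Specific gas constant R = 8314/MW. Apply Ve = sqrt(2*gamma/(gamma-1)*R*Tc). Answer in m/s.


R = 8314 / 20.7 = 401.64 J/(kg.K)
Ve = sqrt(2 * 1.25 / (1.25 - 1) * 401.64 * 3449) = 3722 m/s

3722 m/s


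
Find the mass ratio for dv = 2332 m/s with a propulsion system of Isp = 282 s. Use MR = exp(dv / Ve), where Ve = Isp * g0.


Ve = 282 * 9.81 = 2766.42 m/s
MR = exp(2332 / 2766.42) = 2.323

2.323


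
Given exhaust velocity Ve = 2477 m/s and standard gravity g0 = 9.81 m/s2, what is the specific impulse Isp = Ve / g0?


Isp = Ve / g0 = 2477 / 9.81 = 252.5 s

252.5 s


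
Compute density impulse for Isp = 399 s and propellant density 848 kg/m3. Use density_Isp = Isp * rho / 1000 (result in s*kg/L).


rho*Isp = 399 * 848 / 1000 = 338 s*kg/L

338 s*kg/L


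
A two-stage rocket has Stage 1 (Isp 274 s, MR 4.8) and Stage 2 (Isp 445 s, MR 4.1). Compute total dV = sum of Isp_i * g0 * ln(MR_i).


dV1 = 274 * 9.81 * ln(4.8) = 4216.3 m/s
dV2 = 445 * 9.81 * ln(4.1) = 6159.6 m/s
Total dV = 4216.3 + 6159.6 = 10375.9 m/s ~ 10376 m/s

10376 m/s


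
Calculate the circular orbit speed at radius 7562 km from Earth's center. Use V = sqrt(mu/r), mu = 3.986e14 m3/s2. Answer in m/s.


V = sqrt(3.986e14 / 7562000) = 7260 m/s

7260 m/s


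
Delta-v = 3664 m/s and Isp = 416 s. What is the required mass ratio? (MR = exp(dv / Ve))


Ve = 416 * 9.81 = 4080.96 m/s
MR = exp(3664 / 4080.96) = 2.454

2.454


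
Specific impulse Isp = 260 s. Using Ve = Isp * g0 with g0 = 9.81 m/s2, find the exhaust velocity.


Ve = Isp * g0 = 260 * 9.81 = 2550.6 m/s

2550.6 m/s


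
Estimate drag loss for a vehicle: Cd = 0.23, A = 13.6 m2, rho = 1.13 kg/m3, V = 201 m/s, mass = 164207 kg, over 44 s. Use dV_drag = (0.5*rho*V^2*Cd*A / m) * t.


D = 0.5 * 1.13 * 201^2 * 0.23 * 13.6 = 71401.5 N
a = 71401.5 / 164207 = 0.4348 m/s2
dV = 0.4348 * 44 = 19.1 m/s

19.1 m/s


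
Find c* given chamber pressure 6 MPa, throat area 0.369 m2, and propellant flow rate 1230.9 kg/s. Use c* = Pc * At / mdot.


c* = 6e6 * 0.369 / 1230.9 = 1799 m/s

1799 m/s


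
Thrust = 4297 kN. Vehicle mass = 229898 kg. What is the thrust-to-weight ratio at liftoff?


TWR = 4297000 / (229898 * 9.81) = 1.91

1.91


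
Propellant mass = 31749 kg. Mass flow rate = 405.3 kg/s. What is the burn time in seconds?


tb = 31749 / 405.3 = 78.3 s

78.3 s


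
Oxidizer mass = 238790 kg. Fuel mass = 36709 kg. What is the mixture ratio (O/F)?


MR = 238790 / 36709 = 6.5

6.5


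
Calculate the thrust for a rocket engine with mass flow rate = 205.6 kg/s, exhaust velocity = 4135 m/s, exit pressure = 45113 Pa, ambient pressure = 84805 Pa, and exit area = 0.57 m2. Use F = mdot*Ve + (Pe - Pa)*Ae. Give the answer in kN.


F = 205.6 * 4135 + (45113 - 84805) * 0.57 = 827532.0 N = 827.5 kN

827.5 kN


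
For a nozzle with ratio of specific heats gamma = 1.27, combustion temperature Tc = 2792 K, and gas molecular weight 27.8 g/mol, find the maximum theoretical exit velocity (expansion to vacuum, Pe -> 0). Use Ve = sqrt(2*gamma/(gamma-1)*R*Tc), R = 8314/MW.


R = 8314 / 27.8 = 299.06 J/(kg.K)
Ve = sqrt(2 * 1.27 / (1.27 - 1) * 299.06 * 2792) = 2803 m/s

2803 m/s


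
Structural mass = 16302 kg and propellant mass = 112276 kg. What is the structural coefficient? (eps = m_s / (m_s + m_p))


eps = 16302 / (16302 + 112276) = 0.1268

0.1268


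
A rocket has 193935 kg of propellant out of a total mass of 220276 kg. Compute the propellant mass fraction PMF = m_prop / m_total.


PMF = 193935 / 220276 = 0.88

0.88


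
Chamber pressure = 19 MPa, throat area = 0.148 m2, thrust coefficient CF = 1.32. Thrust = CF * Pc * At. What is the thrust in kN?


F = 1.32 * 19e6 * 0.148 = 3.7118e+06 N = 3711.8 kN

3711.8 kN


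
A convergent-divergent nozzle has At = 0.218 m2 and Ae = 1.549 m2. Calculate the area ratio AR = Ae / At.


AR = 1.549 / 0.218 = 7.1

7.1


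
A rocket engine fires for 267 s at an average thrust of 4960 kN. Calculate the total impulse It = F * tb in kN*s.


It = 4960 * 267 = 1324320 kN*s

1324320 kN*s


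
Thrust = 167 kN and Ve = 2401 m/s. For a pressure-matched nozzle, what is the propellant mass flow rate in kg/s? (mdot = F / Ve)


mdot = F / Ve = 167000 / 2401 = 69.6 kg/s

69.6 kg/s


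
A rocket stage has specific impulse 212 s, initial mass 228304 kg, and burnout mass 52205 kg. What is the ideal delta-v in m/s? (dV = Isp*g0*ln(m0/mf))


Ve = 212 * 9.81 = 2079.72 m/s
dV = 2079.72 * ln(228304/52205) = 3069 m/s

3069 m/s


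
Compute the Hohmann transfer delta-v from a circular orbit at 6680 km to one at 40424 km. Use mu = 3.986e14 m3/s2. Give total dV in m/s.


V1 = sqrt(mu/r1) = 7724.68 m/s
dV1 = V1*(sqrt(2*r2/(r1+r2)) - 1) = 2395.45 m/s
V2 = sqrt(mu/r2) = 3140.14 m/s
dV2 = V2*(1 - sqrt(2*r1/(r1+r2))) = 1467.8 m/s
Total dV = 3863 m/s

3863 m/s


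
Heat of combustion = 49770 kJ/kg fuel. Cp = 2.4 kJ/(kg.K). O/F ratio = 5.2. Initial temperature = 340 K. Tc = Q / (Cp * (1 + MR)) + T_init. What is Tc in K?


Tc = 49770 / (2.4 * (1 + 5.2)) + 340 = 3685 K

3685 K


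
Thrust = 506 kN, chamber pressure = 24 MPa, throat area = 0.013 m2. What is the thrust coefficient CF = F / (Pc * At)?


CF = 506000 / (24e6 * 0.013) = 1.62

1.62


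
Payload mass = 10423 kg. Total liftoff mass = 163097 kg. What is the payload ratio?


PR = 10423 / 163097 = 0.0639

0.0639


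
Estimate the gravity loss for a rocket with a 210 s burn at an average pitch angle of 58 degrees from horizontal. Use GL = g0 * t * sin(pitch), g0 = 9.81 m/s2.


GL = 9.81 * 210 * sin(58 deg) = 1747 m/s

1747 m/s


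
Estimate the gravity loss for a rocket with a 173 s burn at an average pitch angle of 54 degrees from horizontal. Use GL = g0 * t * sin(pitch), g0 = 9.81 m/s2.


GL = 9.81 * 173 * sin(54 deg) = 1373 m/s

1373 m/s


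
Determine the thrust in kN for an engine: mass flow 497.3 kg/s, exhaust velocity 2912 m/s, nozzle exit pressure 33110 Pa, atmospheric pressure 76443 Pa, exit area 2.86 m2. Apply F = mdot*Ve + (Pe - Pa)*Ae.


F = 497.3 * 2912 + (33110 - 76443) * 2.86 = 1.3242e+06 N = 1324.2 kN

1324.2 kN


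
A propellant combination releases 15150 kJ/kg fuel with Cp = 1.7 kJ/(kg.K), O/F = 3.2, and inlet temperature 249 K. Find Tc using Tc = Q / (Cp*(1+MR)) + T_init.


Tc = 15150 / (1.7 * (1 + 3.2)) + 249 = 2371 K

2371 K


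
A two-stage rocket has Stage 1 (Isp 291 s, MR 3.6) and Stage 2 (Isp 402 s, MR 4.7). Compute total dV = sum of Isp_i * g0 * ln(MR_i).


dV1 = 291 * 9.81 * ln(3.6) = 3656.7 m/s
dV2 = 402 * 9.81 * ln(4.7) = 6103.0 m/s
Total dV = 3656.7 + 6103.0 = 9759.7 m/s ~ 9760 m/s

9760 m/s


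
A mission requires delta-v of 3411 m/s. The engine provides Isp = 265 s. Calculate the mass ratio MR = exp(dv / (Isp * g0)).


Ve = 265 * 9.81 = 2599.65 m/s
MR = exp(3411 / 2599.65) = 3.714

3.714


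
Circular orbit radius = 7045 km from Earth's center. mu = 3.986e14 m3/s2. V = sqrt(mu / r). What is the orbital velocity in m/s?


V = sqrt(3.986e14 / 7045000) = 7522 m/s

7522 m/s


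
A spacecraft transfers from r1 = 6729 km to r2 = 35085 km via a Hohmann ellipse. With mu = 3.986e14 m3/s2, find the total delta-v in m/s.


V1 = sqrt(mu/r1) = 7696.5 m/s
dV1 = V1*(sqrt(2*r2/(r1+r2)) - 1) = 2273.8 m/s
V2 = sqrt(mu/r2) = 3370.61 m/s
dV2 = V2*(1 - sqrt(2*r1/(r1+r2))) = 1458.39 m/s
Total dV = 3732 m/s

3732 m/s


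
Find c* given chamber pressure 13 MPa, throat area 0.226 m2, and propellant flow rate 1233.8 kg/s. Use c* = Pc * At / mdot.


c* = 13e6 * 0.226 / 1233.8 = 2381 m/s

2381 m/s


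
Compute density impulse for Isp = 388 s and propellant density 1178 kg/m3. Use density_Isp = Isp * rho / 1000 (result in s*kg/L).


rho*Isp = 388 * 1178 / 1000 = 457 s*kg/L

457 s*kg/L


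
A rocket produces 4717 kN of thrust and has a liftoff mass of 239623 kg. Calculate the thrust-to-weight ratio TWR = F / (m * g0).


TWR = 4717000 / (239623 * 9.81) = 2.01

2.01


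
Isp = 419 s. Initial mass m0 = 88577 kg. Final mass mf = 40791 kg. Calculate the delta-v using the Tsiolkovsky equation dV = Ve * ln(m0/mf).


Ve = 419 * 9.81 = 4110.39 m/s
dV = 4110.39 * ln(88577/40791) = 3187 m/s

3187 m/s


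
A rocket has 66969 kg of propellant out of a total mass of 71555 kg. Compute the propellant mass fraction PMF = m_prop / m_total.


PMF = 66969 / 71555 = 0.936

0.936


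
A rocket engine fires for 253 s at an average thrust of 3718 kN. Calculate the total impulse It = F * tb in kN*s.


It = 3718 * 253 = 940654 kN*s

940654 kN*s


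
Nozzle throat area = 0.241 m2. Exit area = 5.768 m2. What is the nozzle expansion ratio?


AR = 5.768 / 0.241 = 23.9

23.9


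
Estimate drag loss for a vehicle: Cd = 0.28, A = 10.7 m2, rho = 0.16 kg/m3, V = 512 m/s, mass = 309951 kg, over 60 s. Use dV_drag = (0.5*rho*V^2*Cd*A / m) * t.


D = 0.5 * 0.16 * 512^2 * 0.28 * 10.7 = 62830.67 N
a = 62830.67 / 309951 = 0.2027 m/s2
dV = 0.2027 * 60 = 12.2 m/s

12.2 m/s


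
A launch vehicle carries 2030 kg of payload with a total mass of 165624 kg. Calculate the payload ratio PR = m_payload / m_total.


PR = 2030 / 165624 = 0.0123

0.0123


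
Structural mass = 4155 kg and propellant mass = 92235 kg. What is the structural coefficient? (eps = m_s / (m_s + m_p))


eps = 4155 / (4155 + 92235) = 0.0431

0.0431


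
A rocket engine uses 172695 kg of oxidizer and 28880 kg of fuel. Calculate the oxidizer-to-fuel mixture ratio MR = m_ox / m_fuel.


MR = 172695 / 28880 = 5.98

5.98


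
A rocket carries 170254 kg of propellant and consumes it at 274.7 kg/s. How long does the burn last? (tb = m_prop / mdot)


tb = 170254 / 274.7 = 619.8 s

619.8 s


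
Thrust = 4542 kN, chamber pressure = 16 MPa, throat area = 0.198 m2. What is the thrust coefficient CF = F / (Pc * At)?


CF = 4542000 / (16e6 * 0.198) = 1.43

1.43


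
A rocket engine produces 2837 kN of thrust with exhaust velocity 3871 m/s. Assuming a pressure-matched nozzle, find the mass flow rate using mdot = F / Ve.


mdot = F / Ve = 2837000 / 3871 = 732.9 kg/s

732.9 kg/s


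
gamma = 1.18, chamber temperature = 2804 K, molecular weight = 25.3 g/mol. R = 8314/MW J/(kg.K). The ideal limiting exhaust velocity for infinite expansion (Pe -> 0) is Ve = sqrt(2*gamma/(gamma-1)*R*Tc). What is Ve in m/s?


R = 8314 / 25.3 = 328.62 J/(kg.K)
Ve = sqrt(2 * 1.18 / (1.18 - 1) * 328.62 * 2804) = 3476 m/s

3476 m/s


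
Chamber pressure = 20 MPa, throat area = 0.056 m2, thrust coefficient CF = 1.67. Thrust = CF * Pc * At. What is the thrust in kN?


F = 1.67 * 20e6 * 0.056 = 1.8704e+06 N = 1870.4 kN

1870.4 kN


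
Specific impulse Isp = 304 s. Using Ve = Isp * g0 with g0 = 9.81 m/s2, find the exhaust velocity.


Ve = Isp * g0 = 304 * 9.81 = 2982.2 m/s

2982.2 m/s


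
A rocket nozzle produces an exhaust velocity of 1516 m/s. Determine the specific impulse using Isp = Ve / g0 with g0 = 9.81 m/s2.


Isp = Ve / g0 = 1516 / 9.81 = 154.5 s

154.5 s


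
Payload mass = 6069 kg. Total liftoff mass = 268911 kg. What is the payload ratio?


PR = 6069 / 268911 = 0.0226

0.0226


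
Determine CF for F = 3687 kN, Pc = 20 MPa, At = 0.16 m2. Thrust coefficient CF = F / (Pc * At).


CF = 3687000 / (20e6 * 0.16) = 1.15

1.15


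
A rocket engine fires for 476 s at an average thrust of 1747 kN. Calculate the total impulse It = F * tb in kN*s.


It = 1747 * 476 = 831572 kN*s

831572 kN*s


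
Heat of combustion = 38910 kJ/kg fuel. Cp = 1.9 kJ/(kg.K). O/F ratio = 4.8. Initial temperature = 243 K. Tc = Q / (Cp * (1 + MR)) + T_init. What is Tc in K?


Tc = 38910 / (1.9 * (1 + 4.8)) + 243 = 3774 K

3774 K


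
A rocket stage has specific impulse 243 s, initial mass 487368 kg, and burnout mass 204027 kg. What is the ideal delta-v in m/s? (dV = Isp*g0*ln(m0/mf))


Ve = 243 * 9.81 = 2383.83 m/s
dV = 2383.83 * ln(487368/204027) = 2076 m/s

2076 m/s


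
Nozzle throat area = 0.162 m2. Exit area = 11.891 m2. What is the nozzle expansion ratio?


AR = 11.891 / 0.162 = 73.4

73.4


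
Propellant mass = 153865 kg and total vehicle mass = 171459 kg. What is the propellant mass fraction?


PMF = 153865 / 171459 = 0.897

0.897


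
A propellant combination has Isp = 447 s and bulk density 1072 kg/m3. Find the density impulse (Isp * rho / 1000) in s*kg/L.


rho*Isp = 447 * 1072 / 1000 = 479 s*kg/L

479 s*kg/L


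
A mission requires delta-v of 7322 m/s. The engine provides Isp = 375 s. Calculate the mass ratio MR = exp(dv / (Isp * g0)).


Ve = 375 * 9.81 = 3678.75 m/s
MR = exp(7322 / 3678.75) = 7.318

7.318


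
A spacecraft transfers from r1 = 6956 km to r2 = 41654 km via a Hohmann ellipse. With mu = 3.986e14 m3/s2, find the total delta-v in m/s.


V1 = sqrt(mu/r1) = 7569.88 m/s
dV1 = V1*(sqrt(2*r2/(r1+r2)) - 1) = 2340.03 m/s
V2 = sqrt(mu/r2) = 3093.43 m/s
dV2 = V2*(1 - sqrt(2*r1/(r1+r2))) = 1438.53 m/s
Total dV = 3779 m/s

3779 m/s


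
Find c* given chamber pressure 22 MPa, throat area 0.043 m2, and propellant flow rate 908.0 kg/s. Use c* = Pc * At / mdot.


c* = 22e6 * 0.043 / 908.0 = 1042 m/s

1042 m/s


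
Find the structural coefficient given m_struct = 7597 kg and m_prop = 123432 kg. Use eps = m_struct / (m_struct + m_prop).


eps = 7597 / (7597 + 123432) = 0.058

0.058


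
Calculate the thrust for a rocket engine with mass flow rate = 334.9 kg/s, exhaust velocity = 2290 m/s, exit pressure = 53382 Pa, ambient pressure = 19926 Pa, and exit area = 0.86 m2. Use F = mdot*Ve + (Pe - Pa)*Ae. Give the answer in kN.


F = 334.9 * 2290 + (53382 - 19926) * 0.86 = 795693.0 N = 795.7 kN

795.7 kN


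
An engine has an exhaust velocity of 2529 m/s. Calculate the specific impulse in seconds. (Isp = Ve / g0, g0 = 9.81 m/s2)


Isp = Ve / g0 = 2529 / 9.81 = 257.8 s

257.8 s


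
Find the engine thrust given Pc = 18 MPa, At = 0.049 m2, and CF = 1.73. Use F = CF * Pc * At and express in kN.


F = 1.73 * 18e6 * 0.049 = 1.5259e+06 N = 1525.9 kN

1525.9 kN


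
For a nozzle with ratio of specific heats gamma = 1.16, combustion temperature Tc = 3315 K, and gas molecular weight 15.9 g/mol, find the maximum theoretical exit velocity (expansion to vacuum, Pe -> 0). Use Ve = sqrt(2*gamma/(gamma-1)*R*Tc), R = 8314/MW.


R = 8314 / 15.9 = 522.89 J/(kg.K)
Ve = sqrt(2 * 1.16 / (1.16 - 1) * 522.89 * 3315) = 5013 m/s

5013 m/s


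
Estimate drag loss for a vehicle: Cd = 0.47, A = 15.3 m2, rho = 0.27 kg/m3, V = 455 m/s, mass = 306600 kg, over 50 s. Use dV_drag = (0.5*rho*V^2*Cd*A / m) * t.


D = 0.5 * 0.27 * 455^2 * 0.47 * 15.3 = 200976.76 N
a = 200976.76 / 306600 = 0.6555 m/s2
dV = 0.6555 * 50 = 32.8 m/s

32.8 m/s


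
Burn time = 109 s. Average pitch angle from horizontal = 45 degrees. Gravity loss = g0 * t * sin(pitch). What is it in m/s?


GL = 9.81 * 109 * sin(45 deg) = 756 m/s

756 m/s


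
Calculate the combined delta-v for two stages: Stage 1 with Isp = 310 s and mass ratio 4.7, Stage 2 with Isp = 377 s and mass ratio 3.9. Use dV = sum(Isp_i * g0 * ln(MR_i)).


dV1 = 310 * 9.81 * ln(4.7) = 4706.3 m/s
dV2 = 377 * 9.81 * ln(3.9) = 5033.4 m/s
Total dV = 4706.3 + 5033.4 = 9739.7 m/s ~ 9740 m/s

9740 m/s


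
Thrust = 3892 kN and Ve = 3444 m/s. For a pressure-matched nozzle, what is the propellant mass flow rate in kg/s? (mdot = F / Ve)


mdot = F / Ve = 3892000 / 3444 = 1130.1 kg/s

1130.1 kg/s


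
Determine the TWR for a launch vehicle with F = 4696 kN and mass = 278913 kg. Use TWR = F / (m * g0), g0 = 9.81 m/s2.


TWR = 4696000 / (278913 * 9.81) = 1.72

1.72


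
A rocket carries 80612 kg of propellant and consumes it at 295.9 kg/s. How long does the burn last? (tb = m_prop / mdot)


tb = 80612 / 295.9 = 272.4 s

272.4 s


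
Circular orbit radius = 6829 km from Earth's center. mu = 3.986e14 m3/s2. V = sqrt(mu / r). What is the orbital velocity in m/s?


V = sqrt(3.986e14 / 6829000) = 7640 m/s

7640 m/s


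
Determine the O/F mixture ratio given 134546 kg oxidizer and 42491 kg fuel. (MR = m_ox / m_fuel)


MR = 134546 / 42491 = 3.17

3.17


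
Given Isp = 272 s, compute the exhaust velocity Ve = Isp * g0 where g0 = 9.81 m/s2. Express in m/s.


Ve = Isp * g0 = 272 * 9.81 = 2668.3 m/s

2668.3 m/s


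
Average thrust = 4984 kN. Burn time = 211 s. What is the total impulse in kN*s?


It = 4984 * 211 = 1051624 kN*s

1051624 kN*s


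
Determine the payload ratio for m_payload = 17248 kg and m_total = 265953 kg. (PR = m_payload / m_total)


PR = 17248 / 265953 = 0.0649

0.0649


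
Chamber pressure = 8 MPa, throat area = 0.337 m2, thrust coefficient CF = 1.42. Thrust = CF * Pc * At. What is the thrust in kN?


F = 1.42 * 8e6 * 0.337 = 3.8283e+06 N = 3828.3 kN

3828.3 kN


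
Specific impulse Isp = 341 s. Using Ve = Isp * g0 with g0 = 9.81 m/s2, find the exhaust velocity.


Ve = Isp * g0 = 341 * 9.81 = 3345.2 m/s

3345.2 m/s


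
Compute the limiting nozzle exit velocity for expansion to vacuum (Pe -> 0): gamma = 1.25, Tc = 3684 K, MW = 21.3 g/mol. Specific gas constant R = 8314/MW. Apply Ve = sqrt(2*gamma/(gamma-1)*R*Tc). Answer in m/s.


R = 8314 / 21.3 = 390.33 J/(kg.K)
Ve = sqrt(2 * 1.25 / (1.25 - 1) * 390.33 * 3684) = 3792 m/s

3792 m/s


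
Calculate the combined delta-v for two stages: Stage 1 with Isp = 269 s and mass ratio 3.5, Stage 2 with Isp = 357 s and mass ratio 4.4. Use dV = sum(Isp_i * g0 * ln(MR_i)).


dV1 = 269 * 9.81 * ln(3.5) = 3305.9 m/s
dV2 = 357 * 9.81 * ln(4.4) = 5188.8 m/s
Total dV = 3305.9 + 5188.8 = 8494.7 m/s ~ 8495 m/s

8495 m/s


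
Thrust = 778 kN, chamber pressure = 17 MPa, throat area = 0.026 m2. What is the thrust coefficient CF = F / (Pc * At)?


CF = 778000 / (17e6 * 0.026) = 1.76

1.76


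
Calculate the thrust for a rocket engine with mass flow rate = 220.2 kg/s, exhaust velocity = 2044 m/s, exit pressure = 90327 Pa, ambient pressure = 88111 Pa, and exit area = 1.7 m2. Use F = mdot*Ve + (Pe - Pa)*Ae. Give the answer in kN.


F = 220.2 * 2044 + (90327 - 88111) * 1.7 = 453856.0 N = 453.9 kN

453.9 kN


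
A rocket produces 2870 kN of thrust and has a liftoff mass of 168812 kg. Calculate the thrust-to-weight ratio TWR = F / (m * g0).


TWR = 2870000 / (168812 * 9.81) = 1.73

1.73


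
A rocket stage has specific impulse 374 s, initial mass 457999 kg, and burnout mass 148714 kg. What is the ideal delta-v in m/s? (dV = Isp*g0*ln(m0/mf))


Ve = 374 * 9.81 = 3668.94 m/s
dV = 3668.94 * ln(457999/148714) = 4127 m/s

4127 m/s


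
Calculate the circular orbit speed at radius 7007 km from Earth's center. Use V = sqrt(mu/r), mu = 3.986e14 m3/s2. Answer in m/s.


V = sqrt(3.986e14 / 7007000) = 7542 m/s

7542 m/s


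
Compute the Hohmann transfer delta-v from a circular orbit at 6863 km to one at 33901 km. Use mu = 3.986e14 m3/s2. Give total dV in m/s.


V1 = sqrt(mu/r1) = 7620.99 m/s
dV1 = V1*(sqrt(2*r2/(r1+r2)) - 1) = 2207.67 m/s
V2 = sqrt(mu/r2) = 3428.96 m/s
dV2 = V2*(1 - sqrt(2*r1/(r1+r2))) = 1439.22 m/s
Total dV = 3647 m/s

3647 m/s


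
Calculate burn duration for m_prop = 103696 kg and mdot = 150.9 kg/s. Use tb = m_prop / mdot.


tb = 103696 / 150.9 = 687.2 s

687.2 s


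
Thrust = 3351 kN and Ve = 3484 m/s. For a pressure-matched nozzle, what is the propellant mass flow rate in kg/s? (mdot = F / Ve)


mdot = F / Ve = 3351000 / 3484 = 961.8 kg/s

961.8 kg/s


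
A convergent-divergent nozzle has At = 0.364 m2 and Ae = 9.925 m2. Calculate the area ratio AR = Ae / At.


AR = 9.925 / 0.364 = 27.3

27.3


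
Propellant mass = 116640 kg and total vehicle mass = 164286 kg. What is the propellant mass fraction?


PMF = 116640 / 164286 = 0.71

0.71


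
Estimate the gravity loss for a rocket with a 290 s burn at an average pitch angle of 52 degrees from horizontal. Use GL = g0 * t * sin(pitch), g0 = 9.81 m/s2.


GL = 9.81 * 290 * sin(52 deg) = 2242 m/s

2242 m/s


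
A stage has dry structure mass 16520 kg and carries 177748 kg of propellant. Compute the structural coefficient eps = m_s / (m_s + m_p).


eps = 16520 / (16520 + 177748) = 0.085

0.085


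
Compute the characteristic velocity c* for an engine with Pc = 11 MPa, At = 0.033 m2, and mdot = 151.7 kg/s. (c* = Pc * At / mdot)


c* = 11e6 * 0.033 / 151.7 = 2393 m/s

2393 m/s


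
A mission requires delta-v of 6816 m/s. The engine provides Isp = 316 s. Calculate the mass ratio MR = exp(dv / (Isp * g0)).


Ve = 316 * 9.81 = 3099.96 m/s
MR = exp(6816 / 3099.96) = 9.014

9.014


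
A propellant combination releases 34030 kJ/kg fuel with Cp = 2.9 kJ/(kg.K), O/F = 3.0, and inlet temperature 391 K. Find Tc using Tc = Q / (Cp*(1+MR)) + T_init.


Tc = 34030 / (2.9 * (1 + 3.0)) + 391 = 3325 K

3325 K


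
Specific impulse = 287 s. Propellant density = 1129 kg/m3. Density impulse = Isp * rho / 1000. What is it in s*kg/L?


rho*Isp = 287 * 1129 / 1000 = 324 s*kg/L

324 s*kg/L


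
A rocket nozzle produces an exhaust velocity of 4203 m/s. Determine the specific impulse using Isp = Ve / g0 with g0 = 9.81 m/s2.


Isp = Ve / g0 = 4203 / 9.81 = 428.4 s

428.4 s


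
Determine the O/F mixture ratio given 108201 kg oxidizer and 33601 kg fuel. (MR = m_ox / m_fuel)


MR = 108201 / 33601 = 3.22

3.22


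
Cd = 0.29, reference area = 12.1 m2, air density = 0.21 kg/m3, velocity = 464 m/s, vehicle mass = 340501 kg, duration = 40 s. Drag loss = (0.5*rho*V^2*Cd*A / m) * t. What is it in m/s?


D = 0.5 * 0.21 * 464^2 * 0.29 * 12.1 = 79324.73 N
a = 79324.73 / 340501 = 0.233 m/s2
dV = 0.233 * 40 = 9.3 m/s

9.3 m/s


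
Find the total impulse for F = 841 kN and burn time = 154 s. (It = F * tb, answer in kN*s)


It = 841 * 154 = 129514 kN*s

129514 kN*s


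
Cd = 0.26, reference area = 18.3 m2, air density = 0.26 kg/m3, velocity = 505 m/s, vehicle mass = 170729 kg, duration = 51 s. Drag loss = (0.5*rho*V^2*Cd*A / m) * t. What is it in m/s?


D = 0.5 * 0.26 * 505^2 * 0.26 * 18.3 = 157743.16 N
a = 157743.16 / 170729 = 0.9239 m/s2
dV = 0.9239 * 51 = 47.1 m/s

47.1 m/s


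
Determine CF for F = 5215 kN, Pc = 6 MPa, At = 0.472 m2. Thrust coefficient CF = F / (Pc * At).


CF = 5215000 / (6e6 * 0.472) = 1.84

1.84


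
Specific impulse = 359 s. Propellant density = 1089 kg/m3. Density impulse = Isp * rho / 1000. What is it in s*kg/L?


rho*Isp = 359 * 1089 / 1000 = 391 s*kg/L

391 s*kg/L


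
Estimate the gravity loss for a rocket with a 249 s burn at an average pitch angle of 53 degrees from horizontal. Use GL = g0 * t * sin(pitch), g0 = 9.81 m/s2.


GL = 9.81 * 249 * sin(53 deg) = 1951 m/s

1951 m/s


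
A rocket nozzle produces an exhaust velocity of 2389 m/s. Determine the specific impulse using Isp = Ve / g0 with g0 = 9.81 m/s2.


Isp = Ve / g0 = 2389 / 9.81 = 243.5 s

243.5 s


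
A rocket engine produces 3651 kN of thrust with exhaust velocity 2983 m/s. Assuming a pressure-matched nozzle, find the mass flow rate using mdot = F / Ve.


mdot = F / Ve = 3651000 / 2983 = 1223.9 kg/s

1223.9 kg/s


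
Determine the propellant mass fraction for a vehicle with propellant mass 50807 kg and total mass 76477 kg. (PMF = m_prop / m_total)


PMF = 50807 / 76477 = 0.664

0.664


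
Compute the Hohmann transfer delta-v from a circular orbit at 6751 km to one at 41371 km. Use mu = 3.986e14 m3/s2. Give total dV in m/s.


V1 = sqrt(mu/r1) = 7683.95 m/s
dV1 = V1*(sqrt(2*r2/(r1+r2)) - 1) = 2391.76 m/s
V2 = sqrt(mu/r2) = 3103.99 m/s
dV2 = V2*(1 - sqrt(2*r1/(r1+r2))) = 1459.82 m/s
Total dV = 3852 m/s

3852 m/s


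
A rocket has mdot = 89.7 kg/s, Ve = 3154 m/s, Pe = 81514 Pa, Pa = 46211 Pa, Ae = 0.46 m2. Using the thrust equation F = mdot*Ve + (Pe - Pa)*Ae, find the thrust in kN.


F = 89.7 * 3154 + (81514 - 46211) * 0.46 = 299153.0 N = 299.2 kN

299.2 kN


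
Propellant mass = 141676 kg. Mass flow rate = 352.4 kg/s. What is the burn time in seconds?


tb = 141676 / 352.4 = 402.0 s

402.0 s


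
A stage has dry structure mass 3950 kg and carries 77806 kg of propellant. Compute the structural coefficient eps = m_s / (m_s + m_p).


eps = 3950 / (3950 + 77806) = 0.0483

0.0483


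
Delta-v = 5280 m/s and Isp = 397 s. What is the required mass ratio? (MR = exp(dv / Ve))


Ve = 397 * 9.81 = 3894.57 m/s
MR = exp(5280 / 3894.57) = 3.88

3.88


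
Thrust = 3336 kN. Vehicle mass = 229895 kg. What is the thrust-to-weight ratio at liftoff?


TWR = 3336000 / (229895 * 9.81) = 1.48

1.48


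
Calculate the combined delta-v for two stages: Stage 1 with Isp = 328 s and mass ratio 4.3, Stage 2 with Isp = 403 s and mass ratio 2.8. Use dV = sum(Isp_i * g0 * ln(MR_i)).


dV1 = 328 * 9.81 * ln(4.3) = 4693.4 m/s
dV2 = 403 * 9.81 * ln(2.8) = 4070.5 m/s
Total dV = 4693.4 + 4070.5 = 8763.9 m/s ~ 8764 m/s

8764 m/s


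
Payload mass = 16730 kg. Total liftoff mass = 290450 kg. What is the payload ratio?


PR = 16730 / 290450 = 0.0576

0.0576


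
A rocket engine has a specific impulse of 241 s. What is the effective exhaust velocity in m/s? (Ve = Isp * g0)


Ve = Isp * g0 = 241 * 9.81 = 2364.2 m/s

2364.2 m/s


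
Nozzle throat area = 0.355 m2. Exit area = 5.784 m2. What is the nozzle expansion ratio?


AR = 5.784 / 0.355 = 16.3

16.3


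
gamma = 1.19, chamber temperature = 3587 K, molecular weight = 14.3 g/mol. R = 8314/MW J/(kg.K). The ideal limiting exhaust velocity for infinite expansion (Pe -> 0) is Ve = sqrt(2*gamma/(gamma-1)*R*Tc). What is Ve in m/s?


R = 8314 / 14.3 = 581.4 J/(kg.K)
Ve = sqrt(2 * 1.19 / (1.19 - 1) * 581.4 * 3587) = 5111 m/s

5111 m/s


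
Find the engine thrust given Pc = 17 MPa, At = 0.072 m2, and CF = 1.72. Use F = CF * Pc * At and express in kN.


F = 1.72 * 17e6 * 0.072 = 2.1053e+06 N = 2105.3 kN

2105.3 kN


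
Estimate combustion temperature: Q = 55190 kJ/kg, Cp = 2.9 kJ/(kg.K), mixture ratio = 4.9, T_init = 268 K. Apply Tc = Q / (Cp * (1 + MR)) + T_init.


Tc = 55190 / (2.9 * (1 + 4.9)) + 268 = 3494 K

3494 K


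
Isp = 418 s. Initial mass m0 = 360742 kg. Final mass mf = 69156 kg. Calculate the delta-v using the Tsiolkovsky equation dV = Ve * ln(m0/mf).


Ve = 418 * 9.81 = 4100.58 m/s
dV = 4100.58 * ln(360742/69156) = 6773 m/s

6773 m/s


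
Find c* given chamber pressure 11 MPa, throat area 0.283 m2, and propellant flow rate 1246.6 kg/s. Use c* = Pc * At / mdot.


c* = 11e6 * 0.283 / 1246.6 = 2497 m/s

2497 m/s


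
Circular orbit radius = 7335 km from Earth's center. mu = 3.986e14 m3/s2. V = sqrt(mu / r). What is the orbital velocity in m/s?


V = sqrt(3.986e14 / 7335000) = 7372 m/s

7372 m/s


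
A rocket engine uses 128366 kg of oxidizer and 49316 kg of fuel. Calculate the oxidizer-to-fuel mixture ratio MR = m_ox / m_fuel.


MR = 128366 / 49316 = 2.6

2.6


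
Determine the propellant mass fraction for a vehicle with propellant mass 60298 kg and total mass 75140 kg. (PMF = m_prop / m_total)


PMF = 60298 / 75140 = 0.802

0.802


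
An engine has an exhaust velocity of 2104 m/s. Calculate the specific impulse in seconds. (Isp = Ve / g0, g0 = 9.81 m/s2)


Isp = Ve / g0 = 2104 / 9.81 = 214.5 s

214.5 s


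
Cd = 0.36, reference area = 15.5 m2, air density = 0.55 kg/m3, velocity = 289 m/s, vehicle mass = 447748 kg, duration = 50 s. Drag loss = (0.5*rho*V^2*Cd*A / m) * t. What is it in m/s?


D = 0.5 * 0.55 * 289^2 * 0.36 * 15.5 = 128162.97 N
a = 128162.97 / 447748 = 0.2862 m/s2
dV = 0.2862 * 50 = 14.3 m/s

14.3 m/s


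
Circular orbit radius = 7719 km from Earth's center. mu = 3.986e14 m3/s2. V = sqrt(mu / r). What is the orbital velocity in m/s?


V = sqrt(3.986e14 / 7719000) = 7186 m/s

7186 m/s


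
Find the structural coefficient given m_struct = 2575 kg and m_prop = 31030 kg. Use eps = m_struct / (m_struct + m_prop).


eps = 2575 / (2575 + 31030) = 0.0766

0.0766


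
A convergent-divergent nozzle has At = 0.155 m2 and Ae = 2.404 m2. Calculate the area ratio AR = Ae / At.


AR = 2.404 / 0.155 = 15.5

15.5


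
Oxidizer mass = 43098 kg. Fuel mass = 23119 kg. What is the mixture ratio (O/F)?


MR = 43098 / 23119 = 1.86

1.86


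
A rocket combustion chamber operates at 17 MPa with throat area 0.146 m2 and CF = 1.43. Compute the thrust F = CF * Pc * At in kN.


F = 1.43 * 17e6 * 0.146 = 3.5493e+06 N = 3549.3 kN

3549.3 kN


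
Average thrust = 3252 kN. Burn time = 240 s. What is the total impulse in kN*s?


It = 3252 * 240 = 780480 kN*s

780480 kN*s


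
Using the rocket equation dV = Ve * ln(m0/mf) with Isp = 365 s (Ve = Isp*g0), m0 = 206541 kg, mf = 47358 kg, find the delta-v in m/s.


Ve = 365 * 9.81 = 3580.65 m/s
dV = 3580.65 * ln(206541/47358) = 5273 m/s

5273 m/s


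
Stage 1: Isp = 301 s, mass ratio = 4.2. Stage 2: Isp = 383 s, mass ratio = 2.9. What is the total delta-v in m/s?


dV1 = 301 * 9.81 * ln(4.2) = 4237.5 m/s
dV2 = 383 * 9.81 * ln(2.9) = 4000.4 m/s
Total dV = 4237.5 + 4000.4 = 8237.9 m/s ~ 8238 m/s

8238 m/s
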